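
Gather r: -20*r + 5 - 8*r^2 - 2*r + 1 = -8*r^2 - 22*r + 6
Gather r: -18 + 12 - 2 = -8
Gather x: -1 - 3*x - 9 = -3*x - 10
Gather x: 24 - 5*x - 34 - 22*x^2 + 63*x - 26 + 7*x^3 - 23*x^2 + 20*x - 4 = 7*x^3 - 45*x^2 + 78*x - 40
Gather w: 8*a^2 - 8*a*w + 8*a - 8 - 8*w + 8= 8*a^2 + 8*a + w*(-8*a - 8)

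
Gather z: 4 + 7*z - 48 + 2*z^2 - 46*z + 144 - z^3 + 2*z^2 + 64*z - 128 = -z^3 + 4*z^2 + 25*z - 28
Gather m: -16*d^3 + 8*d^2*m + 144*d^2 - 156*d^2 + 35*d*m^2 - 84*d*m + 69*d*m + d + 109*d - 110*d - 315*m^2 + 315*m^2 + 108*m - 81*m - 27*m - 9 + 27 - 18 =-16*d^3 - 12*d^2 + 35*d*m^2 + m*(8*d^2 - 15*d)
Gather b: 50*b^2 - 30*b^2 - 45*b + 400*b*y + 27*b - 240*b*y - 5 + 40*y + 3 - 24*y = 20*b^2 + b*(160*y - 18) + 16*y - 2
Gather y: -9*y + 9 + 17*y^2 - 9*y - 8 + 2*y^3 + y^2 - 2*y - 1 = 2*y^3 + 18*y^2 - 20*y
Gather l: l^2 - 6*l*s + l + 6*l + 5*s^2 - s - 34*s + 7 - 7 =l^2 + l*(7 - 6*s) + 5*s^2 - 35*s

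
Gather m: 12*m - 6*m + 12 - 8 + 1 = 6*m + 5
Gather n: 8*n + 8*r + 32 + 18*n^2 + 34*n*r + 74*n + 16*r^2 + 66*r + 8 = 18*n^2 + n*(34*r + 82) + 16*r^2 + 74*r + 40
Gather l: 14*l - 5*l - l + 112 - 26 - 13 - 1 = 8*l + 72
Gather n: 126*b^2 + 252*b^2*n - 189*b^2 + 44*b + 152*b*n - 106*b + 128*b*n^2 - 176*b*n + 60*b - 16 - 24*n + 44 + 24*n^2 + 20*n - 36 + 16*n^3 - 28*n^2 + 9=-63*b^2 - 2*b + 16*n^3 + n^2*(128*b - 4) + n*(252*b^2 - 24*b - 4) + 1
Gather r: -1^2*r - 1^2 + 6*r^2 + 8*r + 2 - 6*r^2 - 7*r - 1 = 0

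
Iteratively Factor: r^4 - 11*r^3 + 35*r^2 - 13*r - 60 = (r - 3)*(r^3 - 8*r^2 + 11*r + 20) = (r - 3)*(r + 1)*(r^2 - 9*r + 20) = (r - 5)*(r - 3)*(r + 1)*(r - 4)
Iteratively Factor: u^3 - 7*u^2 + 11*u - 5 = (u - 1)*(u^2 - 6*u + 5) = (u - 1)^2*(u - 5)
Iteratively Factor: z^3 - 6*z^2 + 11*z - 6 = (z - 1)*(z^2 - 5*z + 6) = (z - 2)*(z - 1)*(z - 3)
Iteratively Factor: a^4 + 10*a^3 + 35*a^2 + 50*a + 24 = (a + 1)*(a^3 + 9*a^2 + 26*a + 24) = (a + 1)*(a + 4)*(a^2 + 5*a + 6) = (a + 1)*(a + 3)*(a + 4)*(a + 2)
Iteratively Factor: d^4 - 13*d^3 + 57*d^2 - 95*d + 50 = (d - 5)*(d^3 - 8*d^2 + 17*d - 10) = (d - 5)*(d - 1)*(d^2 - 7*d + 10) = (d - 5)^2*(d - 1)*(d - 2)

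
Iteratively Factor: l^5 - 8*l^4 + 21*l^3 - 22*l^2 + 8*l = (l - 1)*(l^4 - 7*l^3 + 14*l^2 - 8*l) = l*(l - 1)*(l^3 - 7*l^2 + 14*l - 8) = l*(l - 4)*(l - 1)*(l^2 - 3*l + 2) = l*(l - 4)*(l - 2)*(l - 1)*(l - 1)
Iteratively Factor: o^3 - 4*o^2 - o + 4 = (o + 1)*(o^2 - 5*o + 4) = (o - 1)*(o + 1)*(o - 4)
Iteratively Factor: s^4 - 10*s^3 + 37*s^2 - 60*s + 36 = (s - 3)*(s^3 - 7*s^2 + 16*s - 12) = (s - 3)^2*(s^2 - 4*s + 4) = (s - 3)^2*(s - 2)*(s - 2)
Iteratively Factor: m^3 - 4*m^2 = (m)*(m^2 - 4*m) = m^2*(m - 4)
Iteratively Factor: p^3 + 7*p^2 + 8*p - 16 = (p + 4)*(p^2 + 3*p - 4) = (p + 4)^2*(p - 1)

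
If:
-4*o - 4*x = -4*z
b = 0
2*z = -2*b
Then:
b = 0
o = -x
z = 0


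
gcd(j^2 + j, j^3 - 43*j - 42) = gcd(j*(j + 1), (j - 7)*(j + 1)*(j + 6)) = j + 1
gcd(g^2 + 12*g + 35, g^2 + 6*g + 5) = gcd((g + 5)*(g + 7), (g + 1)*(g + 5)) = g + 5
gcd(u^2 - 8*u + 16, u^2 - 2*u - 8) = u - 4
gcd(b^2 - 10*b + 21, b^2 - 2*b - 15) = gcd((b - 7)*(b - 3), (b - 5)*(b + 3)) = 1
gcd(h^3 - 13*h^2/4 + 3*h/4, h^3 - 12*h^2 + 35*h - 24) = h - 3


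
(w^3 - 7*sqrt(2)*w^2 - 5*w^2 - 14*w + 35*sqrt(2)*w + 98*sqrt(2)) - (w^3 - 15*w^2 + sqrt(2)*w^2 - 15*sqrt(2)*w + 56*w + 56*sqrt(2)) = -8*sqrt(2)*w^2 + 10*w^2 - 70*w + 50*sqrt(2)*w + 42*sqrt(2)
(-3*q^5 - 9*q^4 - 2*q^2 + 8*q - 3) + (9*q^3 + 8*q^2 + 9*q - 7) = -3*q^5 - 9*q^4 + 9*q^3 + 6*q^2 + 17*q - 10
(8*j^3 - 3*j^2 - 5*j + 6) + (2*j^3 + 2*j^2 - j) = 10*j^3 - j^2 - 6*j + 6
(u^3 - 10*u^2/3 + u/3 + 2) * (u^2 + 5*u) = u^5 + 5*u^4/3 - 49*u^3/3 + 11*u^2/3 + 10*u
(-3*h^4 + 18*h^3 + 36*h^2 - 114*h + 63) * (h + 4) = -3*h^5 + 6*h^4 + 108*h^3 + 30*h^2 - 393*h + 252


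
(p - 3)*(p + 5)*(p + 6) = p^3 + 8*p^2 - 3*p - 90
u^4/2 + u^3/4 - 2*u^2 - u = u*(u/2 + 1)*(u - 2)*(u + 1/2)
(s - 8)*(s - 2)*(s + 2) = s^3 - 8*s^2 - 4*s + 32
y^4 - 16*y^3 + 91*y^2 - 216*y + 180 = (y - 6)*(y - 5)*(y - 3)*(y - 2)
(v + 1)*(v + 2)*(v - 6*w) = v^3 - 6*v^2*w + 3*v^2 - 18*v*w + 2*v - 12*w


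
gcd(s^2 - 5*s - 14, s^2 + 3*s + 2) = s + 2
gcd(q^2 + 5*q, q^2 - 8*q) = q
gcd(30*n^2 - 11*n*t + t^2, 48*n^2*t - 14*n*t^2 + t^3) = -6*n + t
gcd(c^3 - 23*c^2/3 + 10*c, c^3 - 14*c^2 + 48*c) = c^2 - 6*c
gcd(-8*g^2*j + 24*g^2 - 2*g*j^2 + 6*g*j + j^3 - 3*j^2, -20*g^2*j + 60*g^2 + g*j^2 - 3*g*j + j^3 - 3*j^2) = 4*g*j - 12*g - j^2 + 3*j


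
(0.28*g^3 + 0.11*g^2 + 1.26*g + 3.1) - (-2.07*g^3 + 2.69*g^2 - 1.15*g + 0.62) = 2.35*g^3 - 2.58*g^2 + 2.41*g + 2.48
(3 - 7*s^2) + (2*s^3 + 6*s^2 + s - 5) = 2*s^3 - s^2 + s - 2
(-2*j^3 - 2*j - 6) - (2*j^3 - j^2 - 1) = -4*j^3 + j^2 - 2*j - 5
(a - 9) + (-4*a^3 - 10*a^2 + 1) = -4*a^3 - 10*a^2 + a - 8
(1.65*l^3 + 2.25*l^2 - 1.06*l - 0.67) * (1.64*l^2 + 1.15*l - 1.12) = 2.706*l^5 + 5.5875*l^4 - 0.9989*l^3 - 4.8378*l^2 + 0.4167*l + 0.7504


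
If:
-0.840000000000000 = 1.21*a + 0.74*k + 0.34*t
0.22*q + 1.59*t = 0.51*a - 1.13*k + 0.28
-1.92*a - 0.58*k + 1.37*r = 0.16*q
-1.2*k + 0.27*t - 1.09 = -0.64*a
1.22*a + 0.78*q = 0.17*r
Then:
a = -0.32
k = -0.93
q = 0.33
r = -0.80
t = 0.69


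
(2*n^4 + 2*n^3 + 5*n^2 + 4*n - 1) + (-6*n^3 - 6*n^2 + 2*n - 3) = 2*n^4 - 4*n^3 - n^2 + 6*n - 4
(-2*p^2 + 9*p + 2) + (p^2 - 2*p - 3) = -p^2 + 7*p - 1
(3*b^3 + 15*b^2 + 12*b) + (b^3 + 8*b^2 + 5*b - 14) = 4*b^3 + 23*b^2 + 17*b - 14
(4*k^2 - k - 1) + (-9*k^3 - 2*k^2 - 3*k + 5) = -9*k^3 + 2*k^2 - 4*k + 4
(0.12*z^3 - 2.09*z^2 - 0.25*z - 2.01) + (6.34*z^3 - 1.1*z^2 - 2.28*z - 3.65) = 6.46*z^3 - 3.19*z^2 - 2.53*z - 5.66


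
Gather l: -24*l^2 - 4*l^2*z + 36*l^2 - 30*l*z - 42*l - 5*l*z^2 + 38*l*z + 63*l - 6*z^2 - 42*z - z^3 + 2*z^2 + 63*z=l^2*(12 - 4*z) + l*(-5*z^2 + 8*z + 21) - z^3 - 4*z^2 + 21*z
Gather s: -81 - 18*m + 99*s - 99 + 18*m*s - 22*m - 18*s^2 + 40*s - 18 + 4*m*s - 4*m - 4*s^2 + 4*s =-44*m - 22*s^2 + s*(22*m + 143) - 198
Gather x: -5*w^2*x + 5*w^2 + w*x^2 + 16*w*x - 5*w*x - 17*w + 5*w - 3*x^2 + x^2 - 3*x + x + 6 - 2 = 5*w^2 - 12*w + x^2*(w - 2) + x*(-5*w^2 + 11*w - 2) + 4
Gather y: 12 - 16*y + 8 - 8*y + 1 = 21 - 24*y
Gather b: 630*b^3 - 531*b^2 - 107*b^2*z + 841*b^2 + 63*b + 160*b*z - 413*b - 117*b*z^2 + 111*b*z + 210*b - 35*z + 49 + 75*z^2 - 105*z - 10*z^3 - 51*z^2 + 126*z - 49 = 630*b^3 + b^2*(310 - 107*z) + b*(-117*z^2 + 271*z - 140) - 10*z^3 + 24*z^2 - 14*z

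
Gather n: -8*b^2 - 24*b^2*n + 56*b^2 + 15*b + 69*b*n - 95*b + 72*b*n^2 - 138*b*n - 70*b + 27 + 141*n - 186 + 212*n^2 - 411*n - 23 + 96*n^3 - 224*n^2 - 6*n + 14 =48*b^2 - 150*b + 96*n^3 + n^2*(72*b - 12) + n*(-24*b^2 - 69*b - 276) - 168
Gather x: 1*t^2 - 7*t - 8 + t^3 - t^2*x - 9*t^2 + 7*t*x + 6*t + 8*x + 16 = t^3 - 8*t^2 - t + x*(-t^2 + 7*t + 8) + 8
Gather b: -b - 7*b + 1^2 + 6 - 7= -8*b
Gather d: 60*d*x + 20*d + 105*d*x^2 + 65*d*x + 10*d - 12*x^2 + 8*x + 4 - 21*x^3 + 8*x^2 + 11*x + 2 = d*(105*x^2 + 125*x + 30) - 21*x^3 - 4*x^2 + 19*x + 6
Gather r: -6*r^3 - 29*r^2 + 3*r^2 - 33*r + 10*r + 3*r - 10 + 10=-6*r^3 - 26*r^2 - 20*r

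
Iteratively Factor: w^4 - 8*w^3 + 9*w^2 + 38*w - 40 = (w + 2)*(w^3 - 10*w^2 + 29*w - 20) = (w - 4)*(w + 2)*(w^2 - 6*w + 5) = (w - 4)*(w - 1)*(w + 2)*(w - 5)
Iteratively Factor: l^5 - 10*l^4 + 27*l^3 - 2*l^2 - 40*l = (l - 5)*(l^4 - 5*l^3 + 2*l^2 + 8*l) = (l - 5)*(l + 1)*(l^3 - 6*l^2 + 8*l) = (l - 5)*(l - 4)*(l + 1)*(l^2 - 2*l) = (l - 5)*(l - 4)*(l - 2)*(l + 1)*(l)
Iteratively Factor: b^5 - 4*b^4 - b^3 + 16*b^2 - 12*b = (b - 2)*(b^4 - 2*b^3 - 5*b^2 + 6*b) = (b - 3)*(b - 2)*(b^3 + b^2 - 2*b) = (b - 3)*(b - 2)*(b + 2)*(b^2 - b) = b*(b - 3)*(b - 2)*(b + 2)*(b - 1)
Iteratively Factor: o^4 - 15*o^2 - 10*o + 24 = (o - 1)*(o^3 + o^2 - 14*o - 24) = (o - 4)*(o - 1)*(o^2 + 5*o + 6) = (o - 4)*(o - 1)*(o + 3)*(o + 2)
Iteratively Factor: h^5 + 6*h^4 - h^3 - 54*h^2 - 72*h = (h)*(h^4 + 6*h^3 - h^2 - 54*h - 72) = h*(h - 3)*(h^3 + 9*h^2 + 26*h + 24) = h*(h - 3)*(h + 3)*(h^2 + 6*h + 8) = h*(h - 3)*(h + 2)*(h + 3)*(h + 4)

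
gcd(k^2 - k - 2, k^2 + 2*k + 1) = k + 1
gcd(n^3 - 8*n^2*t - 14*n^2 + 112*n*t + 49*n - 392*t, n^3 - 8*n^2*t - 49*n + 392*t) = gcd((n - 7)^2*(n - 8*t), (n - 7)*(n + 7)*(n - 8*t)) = -n^2 + 8*n*t + 7*n - 56*t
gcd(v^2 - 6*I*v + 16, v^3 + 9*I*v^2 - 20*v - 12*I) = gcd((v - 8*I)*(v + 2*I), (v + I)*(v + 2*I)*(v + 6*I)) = v + 2*I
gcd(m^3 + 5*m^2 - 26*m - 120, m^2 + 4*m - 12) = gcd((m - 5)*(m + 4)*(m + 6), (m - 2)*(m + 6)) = m + 6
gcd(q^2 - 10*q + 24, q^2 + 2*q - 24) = q - 4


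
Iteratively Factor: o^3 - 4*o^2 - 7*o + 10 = (o - 1)*(o^2 - 3*o - 10) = (o - 5)*(o - 1)*(o + 2)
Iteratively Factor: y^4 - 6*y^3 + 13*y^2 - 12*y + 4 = (y - 1)*(y^3 - 5*y^2 + 8*y - 4) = (y - 1)^2*(y^2 - 4*y + 4) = (y - 2)*(y - 1)^2*(y - 2)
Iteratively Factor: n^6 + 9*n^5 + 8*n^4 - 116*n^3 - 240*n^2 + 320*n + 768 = (n + 4)*(n^5 + 5*n^4 - 12*n^3 - 68*n^2 + 32*n + 192) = (n + 4)^2*(n^4 + n^3 - 16*n^2 - 4*n + 48) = (n - 2)*(n + 4)^2*(n^3 + 3*n^2 - 10*n - 24) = (n - 3)*(n - 2)*(n + 4)^2*(n^2 + 6*n + 8) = (n - 3)*(n - 2)*(n + 2)*(n + 4)^2*(n + 4)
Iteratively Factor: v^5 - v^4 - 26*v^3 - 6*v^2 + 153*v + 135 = (v - 5)*(v^4 + 4*v^3 - 6*v^2 - 36*v - 27) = (v - 5)*(v + 3)*(v^3 + v^2 - 9*v - 9) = (v - 5)*(v - 3)*(v + 3)*(v^2 + 4*v + 3) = (v - 5)*(v - 3)*(v + 1)*(v + 3)*(v + 3)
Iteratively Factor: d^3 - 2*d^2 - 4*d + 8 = (d + 2)*(d^2 - 4*d + 4) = (d - 2)*(d + 2)*(d - 2)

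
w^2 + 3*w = w*(w + 3)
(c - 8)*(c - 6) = c^2 - 14*c + 48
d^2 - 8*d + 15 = (d - 5)*(d - 3)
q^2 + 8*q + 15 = (q + 3)*(q + 5)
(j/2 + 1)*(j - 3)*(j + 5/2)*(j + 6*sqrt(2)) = j^4/2 + 3*j^3/4 + 3*sqrt(2)*j^3 - 17*j^2/4 + 9*sqrt(2)*j^2/2 - 51*sqrt(2)*j/2 - 15*j/2 - 45*sqrt(2)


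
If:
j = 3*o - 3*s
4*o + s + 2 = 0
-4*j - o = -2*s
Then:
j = -2/23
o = -28/69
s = -26/69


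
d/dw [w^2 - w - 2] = 2*w - 1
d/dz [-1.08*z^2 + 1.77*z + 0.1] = 1.77 - 2.16*z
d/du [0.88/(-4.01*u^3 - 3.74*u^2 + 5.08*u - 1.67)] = (10.5864*u^2 + 6.5824*u - 4.4704)/(4.01*u^3 + 3.74*u^2 - 5.08*u + 1.67)^2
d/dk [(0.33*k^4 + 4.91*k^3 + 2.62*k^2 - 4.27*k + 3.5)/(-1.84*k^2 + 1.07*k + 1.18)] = (-1.2144*k^5 - 7.9751*k^4 + 12.065*k^3 + 12.328*k^2 + 19.0632*k - 8.7836)/(3.3856*k^4 - 3.9376*k^3 - 3.1975*k^2 + 2.5252*k + 1.3924)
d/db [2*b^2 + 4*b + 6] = 4*b + 4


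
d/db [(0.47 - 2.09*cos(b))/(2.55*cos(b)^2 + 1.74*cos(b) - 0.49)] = (-5.3295*cos(b)^2 + 2.397*cos(b) - 0.2063)*sin(b)/(6.5025*cos(b)^4 + 8.874*cos(b)^3 + 0.5286*cos(b)^2 - 1.7052*cos(b) + 0.2401)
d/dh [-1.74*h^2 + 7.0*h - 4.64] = 7.0 - 3.48*h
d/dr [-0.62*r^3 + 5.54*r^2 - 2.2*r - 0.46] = -1.86*r^2 + 11.08*r - 2.2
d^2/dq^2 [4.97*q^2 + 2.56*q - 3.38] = 9.94000000000000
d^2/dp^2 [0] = 0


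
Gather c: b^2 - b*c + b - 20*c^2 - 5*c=b^2 + b - 20*c^2 + c*(-b - 5)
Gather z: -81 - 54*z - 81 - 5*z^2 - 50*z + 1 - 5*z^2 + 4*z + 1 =-10*z^2 - 100*z - 160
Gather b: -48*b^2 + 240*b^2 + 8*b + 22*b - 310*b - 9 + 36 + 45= 192*b^2 - 280*b + 72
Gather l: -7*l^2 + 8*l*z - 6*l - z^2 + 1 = -7*l^2 + l*(8*z - 6) - z^2 + 1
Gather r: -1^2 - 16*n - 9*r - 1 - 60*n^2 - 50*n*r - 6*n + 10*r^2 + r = -60*n^2 - 22*n + 10*r^2 + r*(-50*n - 8) - 2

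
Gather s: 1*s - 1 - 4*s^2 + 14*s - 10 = -4*s^2 + 15*s - 11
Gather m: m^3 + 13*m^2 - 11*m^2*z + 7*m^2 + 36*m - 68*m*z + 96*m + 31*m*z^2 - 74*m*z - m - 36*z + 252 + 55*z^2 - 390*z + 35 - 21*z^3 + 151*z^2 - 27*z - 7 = m^3 + m^2*(20 - 11*z) + m*(31*z^2 - 142*z + 131) - 21*z^3 + 206*z^2 - 453*z + 280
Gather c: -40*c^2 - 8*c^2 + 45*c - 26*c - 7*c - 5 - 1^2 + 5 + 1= -48*c^2 + 12*c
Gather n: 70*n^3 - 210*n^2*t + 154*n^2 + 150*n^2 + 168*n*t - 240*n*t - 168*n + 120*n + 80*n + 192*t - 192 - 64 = 70*n^3 + n^2*(304 - 210*t) + n*(32 - 72*t) + 192*t - 256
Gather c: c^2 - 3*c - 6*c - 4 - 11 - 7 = c^2 - 9*c - 22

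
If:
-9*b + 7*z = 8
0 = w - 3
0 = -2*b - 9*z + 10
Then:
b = -2/95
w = 3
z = 106/95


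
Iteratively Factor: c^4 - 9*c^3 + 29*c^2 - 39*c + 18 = (c - 1)*(c^3 - 8*c^2 + 21*c - 18) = (c - 3)*(c - 1)*(c^2 - 5*c + 6) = (c - 3)*(c - 2)*(c - 1)*(c - 3)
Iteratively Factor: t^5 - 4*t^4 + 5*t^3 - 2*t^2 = (t - 1)*(t^4 - 3*t^3 + 2*t^2) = t*(t - 1)*(t^3 - 3*t^2 + 2*t) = t*(t - 1)^2*(t^2 - 2*t) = t*(t - 2)*(t - 1)^2*(t)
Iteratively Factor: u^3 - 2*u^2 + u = (u)*(u^2 - 2*u + 1) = u*(u - 1)*(u - 1)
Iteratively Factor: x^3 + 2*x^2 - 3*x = (x + 3)*(x^2 - x) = (x - 1)*(x + 3)*(x)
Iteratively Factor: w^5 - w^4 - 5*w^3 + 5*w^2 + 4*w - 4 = (w - 2)*(w^4 + w^3 - 3*w^2 - w + 2) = (w - 2)*(w - 1)*(w^3 + 2*w^2 - w - 2) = (w - 2)*(w - 1)^2*(w^2 + 3*w + 2) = (w - 2)*(w - 1)^2*(w + 2)*(w + 1)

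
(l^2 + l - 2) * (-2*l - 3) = -2*l^3 - 5*l^2 + l + 6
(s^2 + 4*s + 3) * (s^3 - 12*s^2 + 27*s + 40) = s^5 - 8*s^4 - 18*s^3 + 112*s^2 + 241*s + 120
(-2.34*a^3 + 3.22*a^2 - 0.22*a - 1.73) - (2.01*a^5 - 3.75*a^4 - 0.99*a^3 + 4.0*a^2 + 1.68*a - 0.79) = -2.01*a^5 + 3.75*a^4 - 1.35*a^3 - 0.78*a^2 - 1.9*a - 0.94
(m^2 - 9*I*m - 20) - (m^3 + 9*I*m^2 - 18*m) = -m^3 + m^2 - 9*I*m^2 + 18*m - 9*I*m - 20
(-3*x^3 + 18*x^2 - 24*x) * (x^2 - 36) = -3*x^5 + 18*x^4 + 84*x^3 - 648*x^2 + 864*x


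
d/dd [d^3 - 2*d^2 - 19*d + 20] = 3*d^2 - 4*d - 19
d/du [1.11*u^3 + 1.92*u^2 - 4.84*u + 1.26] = 3.33*u^2 + 3.84*u - 4.84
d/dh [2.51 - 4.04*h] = -4.04000000000000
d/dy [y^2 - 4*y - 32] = 2*y - 4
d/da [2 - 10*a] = -10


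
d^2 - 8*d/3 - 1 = (d - 3)*(d + 1/3)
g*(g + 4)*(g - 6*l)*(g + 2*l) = g^4 - 4*g^3*l + 4*g^3 - 12*g^2*l^2 - 16*g^2*l - 48*g*l^2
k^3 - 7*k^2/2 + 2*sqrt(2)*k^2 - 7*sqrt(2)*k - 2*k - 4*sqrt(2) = (k - 4)*(k + 1/2)*(k + 2*sqrt(2))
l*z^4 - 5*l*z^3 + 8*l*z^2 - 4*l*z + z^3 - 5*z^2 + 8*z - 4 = (z - 2)^2*(z - 1)*(l*z + 1)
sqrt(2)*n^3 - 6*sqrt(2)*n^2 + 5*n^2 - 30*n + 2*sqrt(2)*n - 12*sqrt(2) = (n - 6)*(n + 2*sqrt(2))*(sqrt(2)*n + 1)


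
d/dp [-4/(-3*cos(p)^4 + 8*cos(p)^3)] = 48*(cos(p) - 2)*sin(p)/((3*cos(p) - 8)^2*cos(p)^4)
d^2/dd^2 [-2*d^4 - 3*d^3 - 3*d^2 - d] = -24*d^2 - 18*d - 6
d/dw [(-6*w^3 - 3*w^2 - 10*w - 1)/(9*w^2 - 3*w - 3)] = (-6*w^4 + 4*w^3 + 17*w^2 + 4*w + 3)/(9*w^4 - 6*w^3 - 5*w^2 + 2*w + 1)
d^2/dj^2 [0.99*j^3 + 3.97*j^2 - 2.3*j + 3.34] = 5.94*j + 7.94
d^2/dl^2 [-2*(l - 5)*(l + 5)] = -4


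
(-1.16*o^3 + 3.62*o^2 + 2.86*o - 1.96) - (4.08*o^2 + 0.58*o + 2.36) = -1.16*o^3 - 0.46*o^2 + 2.28*o - 4.32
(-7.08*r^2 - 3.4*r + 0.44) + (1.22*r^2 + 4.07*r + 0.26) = -5.86*r^2 + 0.67*r + 0.7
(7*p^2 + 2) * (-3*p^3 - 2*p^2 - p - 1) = -21*p^5 - 14*p^4 - 13*p^3 - 11*p^2 - 2*p - 2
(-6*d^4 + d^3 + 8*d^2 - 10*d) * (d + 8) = -6*d^5 - 47*d^4 + 16*d^3 + 54*d^2 - 80*d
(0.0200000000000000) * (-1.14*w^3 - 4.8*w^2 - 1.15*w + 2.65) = -0.0228*w^3 - 0.096*w^2 - 0.023*w + 0.053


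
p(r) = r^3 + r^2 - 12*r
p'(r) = 3*r^2 + 2*r - 12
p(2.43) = -8.91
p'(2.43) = 10.57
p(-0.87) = 10.54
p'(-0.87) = -11.47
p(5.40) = 121.82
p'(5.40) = 86.28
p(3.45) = 11.57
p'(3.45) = 30.61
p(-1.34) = 15.47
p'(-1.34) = -9.29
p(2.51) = -8.01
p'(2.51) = 11.92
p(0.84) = -8.78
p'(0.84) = -8.20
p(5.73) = 152.21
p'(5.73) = 97.96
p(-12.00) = -1440.00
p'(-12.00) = 396.00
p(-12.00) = -1440.00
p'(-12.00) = 396.00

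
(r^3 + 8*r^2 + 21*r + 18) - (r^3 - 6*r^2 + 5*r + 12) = 14*r^2 + 16*r + 6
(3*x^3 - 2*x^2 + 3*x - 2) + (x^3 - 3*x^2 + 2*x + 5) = 4*x^3 - 5*x^2 + 5*x + 3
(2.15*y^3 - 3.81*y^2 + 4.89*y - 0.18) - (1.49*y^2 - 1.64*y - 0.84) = 2.15*y^3 - 5.3*y^2 + 6.53*y + 0.66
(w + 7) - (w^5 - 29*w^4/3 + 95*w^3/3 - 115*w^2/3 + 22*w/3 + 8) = -w^5 + 29*w^4/3 - 95*w^3/3 + 115*w^2/3 - 19*w/3 - 1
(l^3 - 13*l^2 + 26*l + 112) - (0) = l^3 - 13*l^2 + 26*l + 112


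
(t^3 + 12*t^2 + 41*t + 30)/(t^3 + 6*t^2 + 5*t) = (t + 6)/t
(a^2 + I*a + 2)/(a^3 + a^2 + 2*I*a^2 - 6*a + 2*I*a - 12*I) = (a - I)/(a^2 + a - 6)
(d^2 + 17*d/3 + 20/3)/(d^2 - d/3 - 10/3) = (d + 4)/(d - 2)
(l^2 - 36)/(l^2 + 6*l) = (l - 6)/l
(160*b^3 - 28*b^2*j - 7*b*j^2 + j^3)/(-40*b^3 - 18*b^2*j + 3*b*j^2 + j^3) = (-8*b + j)/(2*b + j)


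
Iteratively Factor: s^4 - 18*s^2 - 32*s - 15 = (s - 5)*(s^3 + 5*s^2 + 7*s + 3) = (s - 5)*(s + 3)*(s^2 + 2*s + 1) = (s - 5)*(s + 1)*(s + 3)*(s + 1)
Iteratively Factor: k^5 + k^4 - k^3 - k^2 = (k + 1)*(k^4 - k^2) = (k - 1)*(k + 1)*(k^3 + k^2) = k*(k - 1)*(k + 1)*(k^2 + k) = k*(k - 1)*(k + 1)^2*(k)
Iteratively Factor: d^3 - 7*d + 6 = (d - 2)*(d^2 + 2*d - 3) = (d - 2)*(d - 1)*(d + 3)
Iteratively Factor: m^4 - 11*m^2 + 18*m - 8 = (m - 2)*(m^3 + 2*m^2 - 7*m + 4) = (m - 2)*(m - 1)*(m^2 + 3*m - 4) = (m - 2)*(m - 1)^2*(m + 4)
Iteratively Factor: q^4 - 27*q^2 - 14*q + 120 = (q + 3)*(q^3 - 3*q^2 - 18*q + 40) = (q - 2)*(q + 3)*(q^2 - q - 20) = (q - 5)*(q - 2)*(q + 3)*(q + 4)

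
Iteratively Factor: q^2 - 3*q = (q - 3)*(q)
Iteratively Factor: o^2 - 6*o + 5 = (o - 1)*(o - 5)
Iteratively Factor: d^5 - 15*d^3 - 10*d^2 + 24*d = (d)*(d^4 - 15*d^2 - 10*d + 24) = d*(d + 3)*(d^3 - 3*d^2 - 6*d + 8) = d*(d + 2)*(d + 3)*(d^2 - 5*d + 4) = d*(d - 4)*(d + 2)*(d + 3)*(d - 1)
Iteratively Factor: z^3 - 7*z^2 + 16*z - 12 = (z - 3)*(z^2 - 4*z + 4) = (z - 3)*(z - 2)*(z - 2)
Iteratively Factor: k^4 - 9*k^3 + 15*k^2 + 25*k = (k - 5)*(k^3 - 4*k^2 - 5*k) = (k - 5)*(k + 1)*(k^2 - 5*k) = k*(k - 5)*(k + 1)*(k - 5)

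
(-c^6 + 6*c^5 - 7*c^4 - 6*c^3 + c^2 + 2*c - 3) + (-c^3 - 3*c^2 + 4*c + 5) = -c^6 + 6*c^5 - 7*c^4 - 7*c^3 - 2*c^2 + 6*c + 2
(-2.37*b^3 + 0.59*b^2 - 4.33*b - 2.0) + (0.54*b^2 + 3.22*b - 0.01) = -2.37*b^3 + 1.13*b^2 - 1.11*b - 2.01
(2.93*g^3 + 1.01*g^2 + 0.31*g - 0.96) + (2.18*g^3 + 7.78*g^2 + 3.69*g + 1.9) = 5.11*g^3 + 8.79*g^2 + 4.0*g + 0.94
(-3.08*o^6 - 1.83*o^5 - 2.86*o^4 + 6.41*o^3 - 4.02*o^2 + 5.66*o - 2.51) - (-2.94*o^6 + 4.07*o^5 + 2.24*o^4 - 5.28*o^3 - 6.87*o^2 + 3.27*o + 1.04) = -0.14*o^6 - 5.9*o^5 - 5.1*o^4 + 11.69*o^3 + 2.85*o^2 + 2.39*o - 3.55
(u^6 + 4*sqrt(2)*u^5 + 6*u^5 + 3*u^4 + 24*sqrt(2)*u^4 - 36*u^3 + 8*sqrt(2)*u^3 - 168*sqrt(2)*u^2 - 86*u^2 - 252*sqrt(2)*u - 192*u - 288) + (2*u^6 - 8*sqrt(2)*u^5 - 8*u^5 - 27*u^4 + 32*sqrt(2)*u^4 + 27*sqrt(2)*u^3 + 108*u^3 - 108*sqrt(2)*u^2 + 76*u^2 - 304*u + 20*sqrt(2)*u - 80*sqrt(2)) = 3*u^6 - 4*sqrt(2)*u^5 - 2*u^5 - 24*u^4 + 56*sqrt(2)*u^4 + 35*sqrt(2)*u^3 + 72*u^3 - 276*sqrt(2)*u^2 - 10*u^2 - 496*u - 232*sqrt(2)*u - 288 - 80*sqrt(2)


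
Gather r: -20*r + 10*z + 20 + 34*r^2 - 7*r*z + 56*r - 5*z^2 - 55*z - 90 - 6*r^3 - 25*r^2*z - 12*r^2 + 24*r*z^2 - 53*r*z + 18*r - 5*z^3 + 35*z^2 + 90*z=-6*r^3 + r^2*(22 - 25*z) + r*(24*z^2 - 60*z + 54) - 5*z^3 + 30*z^2 + 45*z - 70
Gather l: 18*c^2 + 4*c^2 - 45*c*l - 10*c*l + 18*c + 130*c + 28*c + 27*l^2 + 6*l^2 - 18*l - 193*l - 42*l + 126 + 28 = 22*c^2 + 176*c + 33*l^2 + l*(-55*c - 253) + 154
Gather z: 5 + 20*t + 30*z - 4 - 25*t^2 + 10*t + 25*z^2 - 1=-25*t^2 + 30*t + 25*z^2 + 30*z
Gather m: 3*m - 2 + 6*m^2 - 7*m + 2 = 6*m^2 - 4*m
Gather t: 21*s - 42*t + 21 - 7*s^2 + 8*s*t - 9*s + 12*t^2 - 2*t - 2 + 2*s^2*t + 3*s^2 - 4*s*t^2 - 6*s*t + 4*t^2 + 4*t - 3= -4*s^2 + 12*s + t^2*(16 - 4*s) + t*(2*s^2 + 2*s - 40) + 16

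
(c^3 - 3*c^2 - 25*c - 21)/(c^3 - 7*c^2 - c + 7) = (c + 3)/(c - 1)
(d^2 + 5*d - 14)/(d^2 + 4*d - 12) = (d + 7)/(d + 6)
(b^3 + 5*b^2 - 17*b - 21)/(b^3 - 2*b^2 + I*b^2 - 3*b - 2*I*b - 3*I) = (b + 7)/(b + I)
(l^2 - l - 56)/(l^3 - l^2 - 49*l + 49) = (l - 8)/(l^2 - 8*l + 7)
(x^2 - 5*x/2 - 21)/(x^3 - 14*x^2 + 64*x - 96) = (x + 7/2)/(x^2 - 8*x + 16)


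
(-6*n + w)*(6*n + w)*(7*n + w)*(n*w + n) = -252*n^4*w - 252*n^4 - 36*n^3*w^2 - 36*n^3*w + 7*n^2*w^3 + 7*n^2*w^2 + n*w^4 + n*w^3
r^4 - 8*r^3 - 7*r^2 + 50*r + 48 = (r - 8)*(r - 3)*(r + 1)*(r + 2)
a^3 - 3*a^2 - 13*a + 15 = (a - 5)*(a - 1)*(a + 3)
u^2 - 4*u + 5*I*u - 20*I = (u - 4)*(u + 5*I)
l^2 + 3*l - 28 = (l - 4)*(l + 7)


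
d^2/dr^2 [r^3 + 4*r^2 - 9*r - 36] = 6*r + 8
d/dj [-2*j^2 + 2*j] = 2 - 4*j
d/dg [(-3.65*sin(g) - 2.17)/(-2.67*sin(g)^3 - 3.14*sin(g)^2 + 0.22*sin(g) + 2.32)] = (-28.24585*sin(g) + 4.87275*sin(3*g) + 14.42135*cos(2*g) - 22.41195)*cos(g)/(2.67*sin(g)^3 + 3.14*sin(g)^2 - 0.22*sin(g) - 2.32)^2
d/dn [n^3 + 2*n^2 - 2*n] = 3*n^2 + 4*n - 2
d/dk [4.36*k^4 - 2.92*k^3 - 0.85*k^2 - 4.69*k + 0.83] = 17.44*k^3 - 8.76*k^2 - 1.7*k - 4.69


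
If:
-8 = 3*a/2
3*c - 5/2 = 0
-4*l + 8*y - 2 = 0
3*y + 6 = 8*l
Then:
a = -16/3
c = 5/6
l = 27/26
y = 10/13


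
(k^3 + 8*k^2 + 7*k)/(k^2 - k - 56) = k*(k + 1)/(k - 8)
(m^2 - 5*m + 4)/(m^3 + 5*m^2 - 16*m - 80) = (m - 1)/(m^2 + 9*m + 20)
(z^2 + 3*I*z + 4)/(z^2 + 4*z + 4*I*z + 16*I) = (z - I)/(z + 4)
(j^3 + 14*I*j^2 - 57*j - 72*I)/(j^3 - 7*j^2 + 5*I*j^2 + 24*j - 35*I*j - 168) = (j^2 + 6*I*j - 9)/(j^2 - j*(7 + 3*I) + 21*I)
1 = 1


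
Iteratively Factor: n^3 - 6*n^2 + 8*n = (n - 2)*(n^2 - 4*n) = n*(n - 2)*(n - 4)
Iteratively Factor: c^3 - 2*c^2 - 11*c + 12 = (c - 4)*(c^2 + 2*c - 3) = (c - 4)*(c - 1)*(c + 3)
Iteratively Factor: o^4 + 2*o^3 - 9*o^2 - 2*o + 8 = (o - 2)*(o^3 + 4*o^2 - o - 4) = (o - 2)*(o + 4)*(o^2 - 1) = (o - 2)*(o + 1)*(o + 4)*(o - 1)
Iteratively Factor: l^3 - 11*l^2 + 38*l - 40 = (l - 5)*(l^2 - 6*l + 8) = (l - 5)*(l - 2)*(l - 4)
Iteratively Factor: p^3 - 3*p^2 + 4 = (p + 1)*(p^2 - 4*p + 4) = (p - 2)*(p + 1)*(p - 2)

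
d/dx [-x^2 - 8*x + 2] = -2*x - 8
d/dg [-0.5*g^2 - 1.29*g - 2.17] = -1.0*g - 1.29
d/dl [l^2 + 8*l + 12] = 2*l + 8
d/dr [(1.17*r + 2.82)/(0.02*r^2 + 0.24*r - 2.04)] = (0.0234*r^2 + 0.2808*r - (0.04*r + 0.24)*(1.17*r + 2.82) - 2.3868)/(0.02*r^2 + 0.24*r - 2.04)^2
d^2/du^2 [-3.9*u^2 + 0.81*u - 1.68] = -7.80000000000000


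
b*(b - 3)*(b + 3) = b^3 - 9*b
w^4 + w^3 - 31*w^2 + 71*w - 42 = (w - 3)*(w - 2)*(w - 1)*(w + 7)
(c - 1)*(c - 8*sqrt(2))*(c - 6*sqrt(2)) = c^3 - 14*sqrt(2)*c^2 - c^2 + 14*sqrt(2)*c + 96*c - 96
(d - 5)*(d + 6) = d^2 + d - 30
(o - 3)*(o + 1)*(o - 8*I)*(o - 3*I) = o^4 - 2*o^3 - 11*I*o^3 - 27*o^2 + 22*I*o^2 + 48*o + 33*I*o + 72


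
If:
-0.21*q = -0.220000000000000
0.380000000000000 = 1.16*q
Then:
No Solution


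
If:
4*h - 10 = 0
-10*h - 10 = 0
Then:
No Solution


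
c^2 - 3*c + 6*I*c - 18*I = (c - 3)*(c + 6*I)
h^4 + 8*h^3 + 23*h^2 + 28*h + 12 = (h + 1)*(h + 2)^2*(h + 3)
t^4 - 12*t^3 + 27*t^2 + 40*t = t*(t - 8)*(t - 5)*(t + 1)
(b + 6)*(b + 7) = b^2 + 13*b + 42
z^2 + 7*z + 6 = (z + 1)*(z + 6)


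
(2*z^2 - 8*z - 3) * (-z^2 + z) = -2*z^4 + 10*z^3 - 5*z^2 - 3*z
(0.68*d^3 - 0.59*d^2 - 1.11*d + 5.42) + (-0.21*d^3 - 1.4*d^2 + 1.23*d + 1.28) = 0.47*d^3 - 1.99*d^2 + 0.12*d + 6.7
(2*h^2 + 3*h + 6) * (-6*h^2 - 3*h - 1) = -12*h^4 - 24*h^3 - 47*h^2 - 21*h - 6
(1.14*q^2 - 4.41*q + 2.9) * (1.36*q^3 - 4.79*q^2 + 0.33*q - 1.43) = 1.5504*q^5 - 11.4582*q^4 + 25.4441*q^3 - 16.9765*q^2 + 7.2633*q - 4.147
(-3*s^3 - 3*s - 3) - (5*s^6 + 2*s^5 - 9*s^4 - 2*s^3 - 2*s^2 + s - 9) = -5*s^6 - 2*s^5 + 9*s^4 - s^3 + 2*s^2 - 4*s + 6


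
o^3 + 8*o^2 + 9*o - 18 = (o - 1)*(o + 3)*(o + 6)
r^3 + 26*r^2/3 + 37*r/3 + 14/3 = (r + 2/3)*(r + 1)*(r + 7)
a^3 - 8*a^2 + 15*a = a*(a - 5)*(a - 3)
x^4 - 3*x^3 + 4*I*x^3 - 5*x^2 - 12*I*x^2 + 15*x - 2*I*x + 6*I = (x - 3)*(x + I)^2*(x + 2*I)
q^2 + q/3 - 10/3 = (q - 5/3)*(q + 2)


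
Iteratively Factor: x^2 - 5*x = (x)*(x - 5)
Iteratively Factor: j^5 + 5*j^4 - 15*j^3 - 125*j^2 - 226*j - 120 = (j + 2)*(j^4 + 3*j^3 - 21*j^2 - 83*j - 60) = (j + 1)*(j + 2)*(j^3 + 2*j^2 - 23*j - 60) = (j - 5)*(j + 1)*(j + 2)*(j^2 + 7*j + 12) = (j - 5)*(j + 1)*(j + 2)*(j + 3)*(j + 4)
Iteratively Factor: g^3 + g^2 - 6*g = (g - 2)*(g^2 + 3*g) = g*(g - 2)*(g + 3)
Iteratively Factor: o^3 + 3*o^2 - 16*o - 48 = (o + 3)*(o^2 - 16) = (o - 4)*(o + 3)*(o + 4)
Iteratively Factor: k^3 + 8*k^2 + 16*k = (k + 4)*(k^2 + 4*k) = k*(k + 4)*(k + 4)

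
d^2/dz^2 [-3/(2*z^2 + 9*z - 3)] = 6*(4*z^2 + 18*z - (4*z + 9)^2 - 6)/(2*z^2 + 9*z - 3)^3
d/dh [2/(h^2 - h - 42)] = 2*(1 - 2*h)/(-h^2 + h + 42)^2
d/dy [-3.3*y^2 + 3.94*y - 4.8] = 3.94 - 6.6*y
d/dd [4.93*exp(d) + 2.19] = 4.93*exp(d)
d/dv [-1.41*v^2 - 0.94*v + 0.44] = -2.82*v - 0.94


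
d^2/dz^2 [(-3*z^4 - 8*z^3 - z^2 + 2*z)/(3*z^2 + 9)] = 2*(-3*z^6 - 27*z^4 + 26*z^3 - 153*z^2 - 234*z - 9)/(3*(z^6 + 9*z^4 + 27*z^2 + 27))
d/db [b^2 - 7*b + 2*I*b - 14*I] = 2*b - 7 + 2*I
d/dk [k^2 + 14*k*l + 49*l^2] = 2*k + 14*l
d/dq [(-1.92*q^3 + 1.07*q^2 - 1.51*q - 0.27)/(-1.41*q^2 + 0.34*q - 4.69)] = (2.7072*q^4 - 1.3056*q^3 + 25.2491*q^2 - 10.798*q + 7.1737)/(1.9881*q^4 - 0.9588*q^3 + 13.3414*q^2 - 3.1892*q + 21.9961)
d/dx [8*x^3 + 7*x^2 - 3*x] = 24*x^2 + 14*x - 3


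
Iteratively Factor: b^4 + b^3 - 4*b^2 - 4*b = (b - 2)*(b^3 + 3*b^2 + 2*b) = b*(b - 2)*(b^2 + 3*b + 2) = b*(b - 2)*(b + 1)*(b + 2)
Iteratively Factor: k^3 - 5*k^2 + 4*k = (k - 4)*(k^2 - k) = k*(k - 4)*(k - 1)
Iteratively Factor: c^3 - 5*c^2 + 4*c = (c - 4)*(c^2 - c) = (c - 4)*(c - 1)*(c)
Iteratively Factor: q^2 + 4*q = (q)*(q + 4)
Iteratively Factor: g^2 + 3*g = (g + 3)*(g)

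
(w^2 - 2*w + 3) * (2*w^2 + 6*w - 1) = 2*w^4 + 2*w^3 - 7*w^2 + 20*w - 3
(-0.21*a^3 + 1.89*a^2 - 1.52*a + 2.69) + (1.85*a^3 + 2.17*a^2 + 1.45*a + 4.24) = 1.64*a^3 + 4.06*a^2 - 0.0700000000000001*a + 6.93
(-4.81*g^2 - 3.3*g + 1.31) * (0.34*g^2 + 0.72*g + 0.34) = -1.6354*g^4 - 4.5852*g^3 - 3.566*g^2 - 0.1788*g + 0.4454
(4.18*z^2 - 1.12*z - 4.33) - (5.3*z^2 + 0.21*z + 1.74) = -1.12*z^2 - 1.33*z - 6.07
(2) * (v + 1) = 2*v + 2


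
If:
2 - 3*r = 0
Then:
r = 2/3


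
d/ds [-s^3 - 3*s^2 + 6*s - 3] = -3*s^2 - 6*s + 6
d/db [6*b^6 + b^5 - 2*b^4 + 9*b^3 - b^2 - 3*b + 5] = 36*b^5 + 5*b^4 - 8*b^3 + 27*b^2 - 2*b - 3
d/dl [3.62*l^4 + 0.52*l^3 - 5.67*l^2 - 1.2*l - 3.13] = 14.48*l^3 + 1.56*l^2 - 11.34*l - 1.2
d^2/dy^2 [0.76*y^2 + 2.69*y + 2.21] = 1.52000000000000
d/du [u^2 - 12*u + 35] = 2*u - 12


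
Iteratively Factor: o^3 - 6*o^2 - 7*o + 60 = (o + 3)*(o^2 - 9*o + 20) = (o - 5)*(o + 3)*(o - 4)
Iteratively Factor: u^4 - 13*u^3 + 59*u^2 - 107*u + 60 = (u - 5)*(u^3 - 8*u^2 + 19*u - 12) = (u - 5)*(u - 4)*(u^2 - 4*u + 3) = (u - 5)*(u - 4)*(u - 3)*(u - 1)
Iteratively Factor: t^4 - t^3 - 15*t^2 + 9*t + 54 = (t - 3)*(t^3 + 2*t^2 - 9*t - 18) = (t - 3)*(t + 2)*(t^2 - 9) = (t - 3)^2*(t + 2)*(t + 3)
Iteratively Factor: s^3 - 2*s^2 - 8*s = (s + 2)*(s^2 - 4*s) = (s - 4)*(s + 2)*(s)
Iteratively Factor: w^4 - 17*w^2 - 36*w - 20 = (w + 2)*(w^3 - 2*w^2 - 13*w - 10) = (w + 2)^2*(w^2 - 4*w - 5) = (w - 5)*(w + 2)^2*(w + 1)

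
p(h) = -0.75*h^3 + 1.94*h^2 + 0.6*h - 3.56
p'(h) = -2.25*h^2 + 3.88*h + 0.6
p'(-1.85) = -14.28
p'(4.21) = -22.94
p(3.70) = -12.77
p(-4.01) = 73.59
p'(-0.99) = -5.45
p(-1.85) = 6.72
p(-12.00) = 1564.60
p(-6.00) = 224.68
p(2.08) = -0.67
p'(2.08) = -1.06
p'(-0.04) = 0.44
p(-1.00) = -1.47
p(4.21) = -22.61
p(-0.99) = -1.52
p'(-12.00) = -369.96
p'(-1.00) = -5.53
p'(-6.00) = -103.68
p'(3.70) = -15.85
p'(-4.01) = -51.14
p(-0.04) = -3.58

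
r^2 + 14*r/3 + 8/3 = (r + 2/3)*(r + 4)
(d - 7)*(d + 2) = d^2 - 5*d - 14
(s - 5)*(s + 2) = s^2 - 3*s - 10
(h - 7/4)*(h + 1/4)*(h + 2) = h^3 + h^2/2 - 55*h/16 - 7/8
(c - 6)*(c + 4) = c^2 - 2*c - 24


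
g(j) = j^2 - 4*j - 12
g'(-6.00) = -16.00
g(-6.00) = 48.00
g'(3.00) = 2.00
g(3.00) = -15.00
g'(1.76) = -0.48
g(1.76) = -15.94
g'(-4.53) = -13.06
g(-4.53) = 26.64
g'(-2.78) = -9.56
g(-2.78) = 6.85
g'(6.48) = 8.96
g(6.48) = 4.07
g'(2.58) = 1.16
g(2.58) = -15.66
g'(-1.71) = -7.42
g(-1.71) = -2.24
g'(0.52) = -2.96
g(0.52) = -13.81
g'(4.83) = 5.66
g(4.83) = -7.99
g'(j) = 2*j - 4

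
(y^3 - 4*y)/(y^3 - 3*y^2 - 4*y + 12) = y/(y - 3)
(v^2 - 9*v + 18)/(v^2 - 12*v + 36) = (v - 3)/(v - 6)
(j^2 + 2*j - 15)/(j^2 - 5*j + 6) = (j + 5)/(j - 2)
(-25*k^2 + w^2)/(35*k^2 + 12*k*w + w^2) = (-5*k + w)/(7*k + w)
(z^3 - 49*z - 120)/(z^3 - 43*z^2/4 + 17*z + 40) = 4*(z^2 + 8*z + 15)/(4*z^2 - 11*z - 20)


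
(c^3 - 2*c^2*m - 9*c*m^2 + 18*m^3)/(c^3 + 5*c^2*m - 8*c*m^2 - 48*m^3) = (c^2 + c*m - 6*m^2)/(c^2 + 8*c*m + 16*m^2)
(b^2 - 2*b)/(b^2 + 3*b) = (b - 2)/(b + 3)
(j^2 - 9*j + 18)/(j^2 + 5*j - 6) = (j^2 - 9*j + 18)/(j^2 + 5*j - 6)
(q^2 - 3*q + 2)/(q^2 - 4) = (q - 1)/(q + 2)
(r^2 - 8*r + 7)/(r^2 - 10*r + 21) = (r - 1)/(r - 3)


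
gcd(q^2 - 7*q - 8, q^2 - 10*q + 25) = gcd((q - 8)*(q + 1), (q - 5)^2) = 1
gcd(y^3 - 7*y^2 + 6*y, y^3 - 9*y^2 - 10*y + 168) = y - 6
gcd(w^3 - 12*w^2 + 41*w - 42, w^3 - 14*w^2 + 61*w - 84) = w^2 - 10*w + 21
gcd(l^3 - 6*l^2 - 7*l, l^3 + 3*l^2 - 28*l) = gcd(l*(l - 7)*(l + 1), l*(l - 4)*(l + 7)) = l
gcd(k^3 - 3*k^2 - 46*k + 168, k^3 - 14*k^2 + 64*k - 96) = k^2 - 10*k + 24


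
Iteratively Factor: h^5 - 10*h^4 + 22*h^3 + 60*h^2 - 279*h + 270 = (h - 2)*(h^4 - 8*h^3 + 6*h^2 + 72*h - 135) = (h - 2)*(h + 3)*(h^3 - 11*h^2 + 39*h - 45) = (h - 3)*(h - 2)*(h + 3)*(h^2 - 8*h + 15) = (h - 3)^2*(h - 2)*(h + 3)*(h - 5)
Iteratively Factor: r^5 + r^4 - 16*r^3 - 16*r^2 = (r + 4)*(r^4 - 3*r^3 - 4*r^2) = (r + 1)*(r + 4)*(r^3 - 4*r^2) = (r - 4)*(r + 1)*(r + 4)*(r^2) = r*(r - 4)*(r + 1)*(r + 4)*(r)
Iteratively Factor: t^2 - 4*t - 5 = (t - 5)*(t + 1)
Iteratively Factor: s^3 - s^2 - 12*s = (s - 4)*(s^2 + 3*s) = s*(s - 4)*(s + 3)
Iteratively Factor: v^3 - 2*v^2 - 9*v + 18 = (v - 3)*(v^2 + v - 6) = (v - 3)*(v - 2)*(v + 3)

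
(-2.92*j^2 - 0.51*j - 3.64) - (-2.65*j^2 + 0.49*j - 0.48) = -0.27*j^2 - 1.0*j - 3.16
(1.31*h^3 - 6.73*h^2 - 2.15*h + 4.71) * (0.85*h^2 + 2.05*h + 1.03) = 1.1135*h^5 - 3.035*h^4 - 14.2747*h^3 - 7.3359*h^2 + 7.441*h + 4.8513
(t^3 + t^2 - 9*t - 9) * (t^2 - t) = t^5 - 10*t^3 + 9*t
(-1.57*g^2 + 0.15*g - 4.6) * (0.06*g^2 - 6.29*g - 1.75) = -0.0942*g^4 + 9.8843*g^3 + 1.528*g^2 + 28.6715*g + 8.05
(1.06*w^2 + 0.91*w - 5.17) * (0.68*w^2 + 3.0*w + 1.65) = 0.7208*w^4 + 3.7988*w^3 + 0.9634*w^2 - 14.0085*w - 8.5305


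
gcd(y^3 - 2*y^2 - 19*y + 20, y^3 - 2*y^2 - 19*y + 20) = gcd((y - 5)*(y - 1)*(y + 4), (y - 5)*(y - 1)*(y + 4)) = y^3 - 2*y^2 - 19*y + 20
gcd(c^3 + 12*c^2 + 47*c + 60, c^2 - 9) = c + 3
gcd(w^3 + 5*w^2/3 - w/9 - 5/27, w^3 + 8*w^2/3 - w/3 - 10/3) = w + 5/3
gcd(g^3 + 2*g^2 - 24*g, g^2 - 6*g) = g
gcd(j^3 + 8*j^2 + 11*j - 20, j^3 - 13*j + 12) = j^2 + 3*j - 4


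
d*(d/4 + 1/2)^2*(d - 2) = d^4/16 + d^3/8 - d^2/4 - d/2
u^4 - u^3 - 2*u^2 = u^2*(u - 2)*(u + 1)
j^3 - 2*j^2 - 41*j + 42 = (j - 7)*(j - 1)*(j + 6)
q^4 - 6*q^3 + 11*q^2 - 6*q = q*(q - 3)*(q - 2)*(q - 1)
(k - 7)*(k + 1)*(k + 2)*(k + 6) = k^4 + 2*k^3 - 43*k^2 - 128*k - 84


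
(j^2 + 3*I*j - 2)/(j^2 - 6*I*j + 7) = (j + 2*I)/(j - 7*I)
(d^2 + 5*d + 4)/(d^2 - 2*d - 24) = (d + 1)/(d - 6)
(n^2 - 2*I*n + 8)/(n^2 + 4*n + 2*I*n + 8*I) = (n - 4*I)/(n + 4)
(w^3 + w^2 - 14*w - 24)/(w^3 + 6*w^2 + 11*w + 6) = (w - 4)/(w + 1)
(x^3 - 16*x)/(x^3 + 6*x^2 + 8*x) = (x - 4)/(x + 2)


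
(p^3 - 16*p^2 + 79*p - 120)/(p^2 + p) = (p^3 - 16*p^2 + 79*p - 120)/(p*(p + 1))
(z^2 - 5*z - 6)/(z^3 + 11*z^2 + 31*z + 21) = (z - 6)/(z^2 + 10*z + 21)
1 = 1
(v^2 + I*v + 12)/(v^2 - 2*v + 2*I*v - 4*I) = (v^2 + I*v + 12)/(v^2 + 2*v*(-1 + I) - 4*I)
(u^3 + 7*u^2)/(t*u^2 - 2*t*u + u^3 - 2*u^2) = u*(u + 7)/(t*u - 2*t + u^2 - 2*u)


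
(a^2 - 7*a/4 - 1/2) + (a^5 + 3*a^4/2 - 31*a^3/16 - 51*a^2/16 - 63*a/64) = a^5 + 3*a^4/2 - 31*a^3/16 - 35*a^2/16 - 175*a/64 - 1/2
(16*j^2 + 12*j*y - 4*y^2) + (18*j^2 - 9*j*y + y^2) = 34*j^2 + 3*j*y - 3*y^2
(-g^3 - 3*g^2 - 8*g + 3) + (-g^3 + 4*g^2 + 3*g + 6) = -2*g^3 + g^2 - 5*g + 9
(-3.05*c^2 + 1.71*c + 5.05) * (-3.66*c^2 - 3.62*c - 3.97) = 11.163*c^4 + 4.7824*c^3 - 12.5647*c^2 - 25.0697*c - 20.0485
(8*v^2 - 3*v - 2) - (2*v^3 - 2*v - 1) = -2*v^3 + 8*v^2 - v - 1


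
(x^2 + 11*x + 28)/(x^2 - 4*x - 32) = (x + 7)/(x - 8)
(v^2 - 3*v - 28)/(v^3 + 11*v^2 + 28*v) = (v - 7)/(v*(v + 7))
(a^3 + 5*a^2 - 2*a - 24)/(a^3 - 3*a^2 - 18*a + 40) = (a + 3)/(a - 5)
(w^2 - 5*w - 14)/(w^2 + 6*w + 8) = (w - 7)/(w + 4)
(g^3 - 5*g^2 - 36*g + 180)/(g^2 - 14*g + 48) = (g^2 + g - 30)/(g - 8)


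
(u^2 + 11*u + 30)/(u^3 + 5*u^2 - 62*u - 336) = (u + 5)/(u^2 - u - 56)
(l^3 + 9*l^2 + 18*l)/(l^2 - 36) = l*(l + 3)/(l - 6)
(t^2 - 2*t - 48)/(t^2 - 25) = (t^2 - 2*t - 48)/(t^2 - 25)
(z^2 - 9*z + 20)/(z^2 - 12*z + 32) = (z - 5)/(z - 8)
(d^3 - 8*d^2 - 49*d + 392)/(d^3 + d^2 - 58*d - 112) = (d - 7)/(d + 2)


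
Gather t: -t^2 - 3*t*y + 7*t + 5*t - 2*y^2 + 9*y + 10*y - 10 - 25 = -t^2 + t*(12 - 3*y) - 2*y^2 + 19*y - 35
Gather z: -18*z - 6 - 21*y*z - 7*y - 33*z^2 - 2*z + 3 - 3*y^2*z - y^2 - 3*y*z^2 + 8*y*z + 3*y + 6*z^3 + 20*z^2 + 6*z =-y^2 - 4*y + 6*z^3 + z^2*(-3*y - 13) + z*(-3*y^2 - 13*y - 14) - 3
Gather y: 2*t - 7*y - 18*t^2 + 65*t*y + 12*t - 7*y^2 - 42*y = -18*t^2 + 14*t - 7*y^2 + y*(65*t - 49)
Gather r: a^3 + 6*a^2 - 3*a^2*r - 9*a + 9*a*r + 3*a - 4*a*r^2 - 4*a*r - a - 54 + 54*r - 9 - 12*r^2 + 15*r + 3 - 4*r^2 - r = a^3 + 6*a^2 - 7*a + r^2*(-4*a - 16) + r*(-3*a^2 + 5*a + 68) - 60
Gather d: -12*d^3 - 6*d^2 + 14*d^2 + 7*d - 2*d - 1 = -12*d^3 + 8*d^2 + 5*d - 1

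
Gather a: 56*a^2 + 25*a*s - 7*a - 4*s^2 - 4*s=56*a^2 + a*(25*s - 7) - 4*s^2 - 4*s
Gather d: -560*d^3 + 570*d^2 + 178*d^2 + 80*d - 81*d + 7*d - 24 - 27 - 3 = -560*d^3 + 748*d^2 + 6*d - 54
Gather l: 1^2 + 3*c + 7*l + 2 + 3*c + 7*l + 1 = 6*c + 14*l + 4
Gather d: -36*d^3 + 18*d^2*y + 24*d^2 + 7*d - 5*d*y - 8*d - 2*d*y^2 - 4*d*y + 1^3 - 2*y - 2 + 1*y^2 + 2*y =-36*d^3 + d^2*(18*y + 24) + d*(-2*y^2 - 9*y - 1) + y^2 - 1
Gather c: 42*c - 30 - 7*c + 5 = 35*c - 25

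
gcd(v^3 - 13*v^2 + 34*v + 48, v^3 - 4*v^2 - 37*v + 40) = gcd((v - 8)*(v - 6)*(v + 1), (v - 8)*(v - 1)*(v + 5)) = v - 8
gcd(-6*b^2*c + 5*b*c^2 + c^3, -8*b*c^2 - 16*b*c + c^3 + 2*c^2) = c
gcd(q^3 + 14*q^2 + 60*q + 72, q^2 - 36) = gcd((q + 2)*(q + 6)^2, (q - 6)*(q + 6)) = q + 6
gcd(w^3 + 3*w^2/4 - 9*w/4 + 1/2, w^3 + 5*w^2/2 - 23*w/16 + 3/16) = w - 1/4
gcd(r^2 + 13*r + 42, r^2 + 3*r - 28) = r + 7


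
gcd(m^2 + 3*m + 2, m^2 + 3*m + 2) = m^2 + 3*m + 2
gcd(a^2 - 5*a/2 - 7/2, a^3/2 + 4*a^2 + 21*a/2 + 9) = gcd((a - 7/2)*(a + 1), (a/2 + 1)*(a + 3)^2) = 1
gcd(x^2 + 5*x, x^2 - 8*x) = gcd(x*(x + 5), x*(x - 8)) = x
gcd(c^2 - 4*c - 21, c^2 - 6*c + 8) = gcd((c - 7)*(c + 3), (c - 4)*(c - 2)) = 1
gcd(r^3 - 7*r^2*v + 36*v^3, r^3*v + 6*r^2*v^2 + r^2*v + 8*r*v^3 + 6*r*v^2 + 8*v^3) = r + 2*v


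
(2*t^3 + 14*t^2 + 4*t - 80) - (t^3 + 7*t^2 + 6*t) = t^3 + 7*t^2 - 2*t - 80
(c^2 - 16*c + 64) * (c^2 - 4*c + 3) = c^4 - 20*c^3 + 131*c^2 - 304*c + 192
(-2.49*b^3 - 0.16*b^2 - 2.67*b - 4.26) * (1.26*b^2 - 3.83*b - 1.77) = -3.1374*b^5 + 9.3351*b^4 + 1.6559*b^3 + 5.1417*b^2 + 21.0417*b + 7.5402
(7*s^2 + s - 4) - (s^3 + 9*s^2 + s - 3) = -s^3 - 2*s^2 - 1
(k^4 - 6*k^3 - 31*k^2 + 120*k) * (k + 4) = k^5 - 2*k^4 - 55*k^3 - 4*k^2 + 480*k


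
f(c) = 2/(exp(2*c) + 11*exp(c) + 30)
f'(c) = 2*(-2*exp(2*c) - 11*exp(c))/(exp(2*c) + 11*exp(c) + 30)^2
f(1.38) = 0.02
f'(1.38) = -0.02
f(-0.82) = 0.06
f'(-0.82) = -0.01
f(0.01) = 0.05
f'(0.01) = -0.01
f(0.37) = 0.04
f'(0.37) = -0.02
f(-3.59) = 0.07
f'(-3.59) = -0.00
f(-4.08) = 0.07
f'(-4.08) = -0.00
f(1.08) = 0.03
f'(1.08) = -0.02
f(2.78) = 0.00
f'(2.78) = -0.01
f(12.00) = 0.00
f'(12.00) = 0.00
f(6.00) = 0.00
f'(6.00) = 0.00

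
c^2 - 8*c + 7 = (c - 7)*(c - 1)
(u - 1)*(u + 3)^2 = u^3 + 5*u^2 + 3*u - 9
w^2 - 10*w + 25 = (w - 5)^2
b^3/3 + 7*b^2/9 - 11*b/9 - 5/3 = (b/3 + 1/3)*(b - 5/3)*(b + 3)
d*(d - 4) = d^2 - 4*d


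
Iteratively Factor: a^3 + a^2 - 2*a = (a - 1)*(a^2 + 2*a) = (a - 1)*(a + 2)*(a)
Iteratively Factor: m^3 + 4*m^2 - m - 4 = (m + 1)*(m^2 + 3*m - 4) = (m - 1)*(m + 1)*(m + 4)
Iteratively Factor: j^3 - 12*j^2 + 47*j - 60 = (j - 3)*(j^2 - 9*j + 20) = (j - 5)*(j - 3)*(j - 4)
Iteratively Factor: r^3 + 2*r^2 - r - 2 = (r + 1)*(r^2 + r - 2) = (r + 1)*(r + 2)*(r - 1)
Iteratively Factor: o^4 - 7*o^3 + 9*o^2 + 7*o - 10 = (o - 1)*(o^3 - 6*o^2 + 3*o + 10) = (o - 5)*(o - 1)*(o^2 - o - 2) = (o - 5)*(o - 1)*(o + 1)*(o - 2)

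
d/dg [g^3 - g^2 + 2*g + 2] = 3*g^2 - 2*g + 2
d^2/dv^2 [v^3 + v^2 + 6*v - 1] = 6*v + 2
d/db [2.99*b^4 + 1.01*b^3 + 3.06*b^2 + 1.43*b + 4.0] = 11.96*b^3 + 3.03*b^2 + 6.12*b + 1.43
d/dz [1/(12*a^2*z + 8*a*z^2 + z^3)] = (-12*a^2 - 16*a*z - 3*z^2)/(z^2*(12*a^2 + 8*a*z + z^2)^2)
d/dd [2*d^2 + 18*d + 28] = 4*d + 18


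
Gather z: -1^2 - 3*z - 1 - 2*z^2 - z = -2*z^2 - 4*z - 2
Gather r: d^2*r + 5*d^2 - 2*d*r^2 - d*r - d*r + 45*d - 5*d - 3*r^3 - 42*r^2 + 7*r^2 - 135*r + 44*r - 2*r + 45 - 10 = 5*d^2 + 40*d - 3*r^3 + r^2*(-2*d - 35) + r*(d^2 - 2*d - 93) + 35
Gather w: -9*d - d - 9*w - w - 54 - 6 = -10*d - 10*w - 60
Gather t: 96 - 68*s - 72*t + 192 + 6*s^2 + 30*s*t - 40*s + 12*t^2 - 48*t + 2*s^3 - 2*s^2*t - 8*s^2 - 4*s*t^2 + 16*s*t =2*s^3 - 2*s^2 - 108*s + t^2*(12 - 4*s) + t*(-2*s^2 + 46*s - 120) + 288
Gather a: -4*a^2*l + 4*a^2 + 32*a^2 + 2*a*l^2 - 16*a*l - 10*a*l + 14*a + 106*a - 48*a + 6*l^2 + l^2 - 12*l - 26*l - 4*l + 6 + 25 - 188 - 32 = a^2*(36 - 4*l) + a*(2*l^2 - 26*l + 72) + 7*l^2 - 42*l - 189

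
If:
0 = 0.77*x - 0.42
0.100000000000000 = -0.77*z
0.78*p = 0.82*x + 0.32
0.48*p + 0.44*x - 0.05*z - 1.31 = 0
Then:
No Solution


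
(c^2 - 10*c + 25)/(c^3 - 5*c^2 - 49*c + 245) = (c - 5)/(c^2 - 49)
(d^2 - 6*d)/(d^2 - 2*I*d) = (d - 6)/(d - 2*I)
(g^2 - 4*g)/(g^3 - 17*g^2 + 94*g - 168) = g/(g^2 - 13*g + 42)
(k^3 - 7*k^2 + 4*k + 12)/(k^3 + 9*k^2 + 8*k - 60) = (k^2 - 5*k - 6)/(k^2 + 11*k + 30)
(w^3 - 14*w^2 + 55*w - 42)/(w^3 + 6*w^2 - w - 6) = (w^2 - 13*w + 42)/(w^2 + 7*w + 6)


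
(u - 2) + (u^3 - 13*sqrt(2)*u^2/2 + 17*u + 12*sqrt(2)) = u^3 - 13*sqrt(2)*u^2/2 + 18*u - 2 + 12*sqrt(2)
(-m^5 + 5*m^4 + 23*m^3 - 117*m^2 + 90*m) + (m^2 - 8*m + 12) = -m^5 + 5*m^4 + 23*m^3 - 116*m^2 + 82*m + 12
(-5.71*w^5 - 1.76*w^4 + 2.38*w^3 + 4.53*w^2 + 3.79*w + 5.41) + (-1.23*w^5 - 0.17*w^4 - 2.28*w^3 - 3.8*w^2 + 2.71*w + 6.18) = -6.94*w^5 - 1.93*w^4 + 0.1*w^3 + 0.73*w^2 + 6.5*w + 11.59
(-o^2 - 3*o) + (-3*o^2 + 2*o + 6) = -4*o^2 - o + 6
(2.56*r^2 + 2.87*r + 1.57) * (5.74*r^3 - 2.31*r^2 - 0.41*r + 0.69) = 14.6944*r^5 + 10.5602*r^4 + 1.3325*r^3 - 3.037*r^2 + 1.3366*r + 1.0833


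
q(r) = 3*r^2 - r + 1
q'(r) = 6*r - 1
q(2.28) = 14.32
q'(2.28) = 12.68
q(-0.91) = 4.39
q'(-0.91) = -6.46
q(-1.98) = 14.74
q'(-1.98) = -12.88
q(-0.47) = 2.13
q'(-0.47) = -3.82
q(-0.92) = 4.46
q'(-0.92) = -6.52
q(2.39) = 15.75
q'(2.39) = 13.34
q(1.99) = 10.89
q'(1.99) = 10.94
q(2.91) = 23.49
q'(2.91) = 16.46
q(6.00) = 103.00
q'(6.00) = 35.00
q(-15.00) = 691.00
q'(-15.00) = -91.00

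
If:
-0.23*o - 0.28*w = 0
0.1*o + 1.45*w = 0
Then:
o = 0.00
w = 0.00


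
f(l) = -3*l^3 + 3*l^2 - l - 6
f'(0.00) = -1.00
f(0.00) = -6.00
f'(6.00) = -289.00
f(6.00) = -552.00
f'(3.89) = -113.85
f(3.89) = -141.09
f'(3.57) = -94.28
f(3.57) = -107.83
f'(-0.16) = -2.19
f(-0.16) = -5.75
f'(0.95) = -3.42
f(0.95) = -6.81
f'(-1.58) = -32.95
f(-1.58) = 14.90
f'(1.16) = -6.15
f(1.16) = -7.81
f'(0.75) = -1.56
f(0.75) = -6.33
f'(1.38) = -9.86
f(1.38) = -9.55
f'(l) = -9*l^2 + 6*l - 1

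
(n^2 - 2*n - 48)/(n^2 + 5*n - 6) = (n - 8)/(n - 1)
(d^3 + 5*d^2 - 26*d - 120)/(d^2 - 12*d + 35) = (d^2 + 10*d + 24)/(d - 7)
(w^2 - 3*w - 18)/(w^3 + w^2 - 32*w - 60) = (w + 3)/(w^2 + 7*w + 10)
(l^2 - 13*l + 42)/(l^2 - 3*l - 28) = (l - 6)/(l + 4)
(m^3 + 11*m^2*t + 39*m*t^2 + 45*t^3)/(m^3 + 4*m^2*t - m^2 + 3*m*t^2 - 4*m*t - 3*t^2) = (m^2 + 8*m*t + 15*t^2)/(m^2 + m*t - m - t)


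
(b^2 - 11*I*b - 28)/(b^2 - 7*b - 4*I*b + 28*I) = (b - 7*I)/(b - 7)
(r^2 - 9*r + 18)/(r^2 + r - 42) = (r - 3)/(r + 7)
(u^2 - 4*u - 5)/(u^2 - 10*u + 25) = (u + 1)/(u - 5)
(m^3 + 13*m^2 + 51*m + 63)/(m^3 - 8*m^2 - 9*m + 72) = (m^2 + 10*m + 21)/(m^2 - 11*m + 24)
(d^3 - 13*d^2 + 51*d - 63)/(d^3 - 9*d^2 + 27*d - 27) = (d - 7)/(d - 3)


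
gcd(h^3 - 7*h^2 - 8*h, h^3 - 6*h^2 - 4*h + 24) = 1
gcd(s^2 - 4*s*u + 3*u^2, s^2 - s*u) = s - u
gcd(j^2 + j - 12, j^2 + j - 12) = j^2 + j - 12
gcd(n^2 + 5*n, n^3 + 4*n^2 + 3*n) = n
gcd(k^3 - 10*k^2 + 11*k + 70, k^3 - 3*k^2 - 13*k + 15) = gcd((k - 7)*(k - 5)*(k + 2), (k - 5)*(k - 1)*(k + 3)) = k - 5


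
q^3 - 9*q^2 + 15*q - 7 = (q - 7)*(q - 1)^2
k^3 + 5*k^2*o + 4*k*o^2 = k*(k + o)*(k + 4*o)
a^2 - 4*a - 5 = (a - 5)*(a + 1)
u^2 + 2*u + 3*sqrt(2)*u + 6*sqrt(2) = (u + 2)*(u + 3*sqrt(2))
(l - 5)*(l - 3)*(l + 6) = l^3 - 2*l^2 - 33*l + 90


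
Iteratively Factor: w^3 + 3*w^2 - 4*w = (w - 1)*(w^2 + 4*w) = (w - 1)*(w + 4)*(w)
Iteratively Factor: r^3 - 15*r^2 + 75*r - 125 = (r - 5)*(r^2 - 10*r + 25) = (r - 5)^2*(r - 5)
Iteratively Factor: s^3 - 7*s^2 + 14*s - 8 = (s - 2)*(s^2 - 5*s + 4) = (s - 4)*(s - 2)*(s - 1)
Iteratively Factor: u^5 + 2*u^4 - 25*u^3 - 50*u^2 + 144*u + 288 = (u - 3)*(u^4 + 5*u^3 - 10*u^2 - 80*u - 96) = (u - 3)*(u + 3)*(u^3 + 2*u^2 - 16*u - 32) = (u - 3)*(u + 2)*(u + 3)*(u^2 - 16) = (u - 3)*(u + 2)*(u + 3)*(u + 4)*(u - 4)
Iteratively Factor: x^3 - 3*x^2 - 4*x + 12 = (x - 3)*(x^2 - 4) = (x - 3)*(x - 2)*(x + 2)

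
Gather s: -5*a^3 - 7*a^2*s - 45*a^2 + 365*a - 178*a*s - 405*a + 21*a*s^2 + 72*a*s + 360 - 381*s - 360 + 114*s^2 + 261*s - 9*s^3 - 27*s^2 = -5*a^3 - 45*a^2 - 40*a - 9*s^3 + s^2*(21*a + 87) + s*(-7*a^2 - 106*a - 120)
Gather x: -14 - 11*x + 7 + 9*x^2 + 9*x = 9*x^2 - 2*x - 7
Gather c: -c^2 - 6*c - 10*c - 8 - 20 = -c^2 - 16*c - 28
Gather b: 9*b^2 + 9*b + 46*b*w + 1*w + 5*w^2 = 9*b^2 + b*(46*w + 9) + 5*w^2 + w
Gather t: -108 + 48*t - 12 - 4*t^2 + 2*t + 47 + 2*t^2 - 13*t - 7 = -2*t^2 + 37*t - 80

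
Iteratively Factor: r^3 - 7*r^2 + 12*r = (r)*(r^2 - 7*r + 12) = r*(r - 4)*(r - 3)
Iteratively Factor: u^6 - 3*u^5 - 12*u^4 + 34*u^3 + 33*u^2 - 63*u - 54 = (u - 3)*(u^5 - 12*u^3 - 2*u^2 + 27*u + 18) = (u - 3)*(u + 1)*(u^4 - u^3 - 11*u^2 + 9*u + 18) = (u - 3)*(u - 2)*(u + 1)*(u^3 + u^2 - 9*u - 9) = (u - 3)^2*(u - 2)*(u + 1)*(u^2 + 4*u + 3) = (u - 3)^2*(u - 2)*(u + 1)*(u + 3)*(u + 1)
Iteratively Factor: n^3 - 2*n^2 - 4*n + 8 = (n + 2)*(n^2 - 4*n + 4) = (n - 2)*(n + 2)*(n - 2)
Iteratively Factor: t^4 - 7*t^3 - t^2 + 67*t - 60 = (t + 3)*(t^3 - 10*t^2 + 29*t - 20) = (t - 4)*(t + 3)*(t^2 - 6*t + 5) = (t - 4)*(t - 1)*(t + 3)*(t - 5)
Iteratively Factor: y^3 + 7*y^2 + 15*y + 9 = (y + 3)*(y^2 + 4*y + 3) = (y + 1)*(y + 3)*(y + 3)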